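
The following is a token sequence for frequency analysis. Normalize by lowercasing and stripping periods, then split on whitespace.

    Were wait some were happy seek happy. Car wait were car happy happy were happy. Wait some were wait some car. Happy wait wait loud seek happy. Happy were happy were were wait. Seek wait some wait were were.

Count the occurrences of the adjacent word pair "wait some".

4

Scanning the 38 overlapping bigram windows for "wait some":
  position 2–3: wait some
  position 16–17: wait some
  position 19–20: wait some
  position 35–36: wait some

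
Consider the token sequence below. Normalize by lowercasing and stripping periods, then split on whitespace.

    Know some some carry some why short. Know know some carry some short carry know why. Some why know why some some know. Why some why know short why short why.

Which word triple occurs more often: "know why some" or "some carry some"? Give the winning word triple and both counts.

"know why some": 3 occurrences
"some carry some": 2 occurrences

"know why some" (3 vs 2)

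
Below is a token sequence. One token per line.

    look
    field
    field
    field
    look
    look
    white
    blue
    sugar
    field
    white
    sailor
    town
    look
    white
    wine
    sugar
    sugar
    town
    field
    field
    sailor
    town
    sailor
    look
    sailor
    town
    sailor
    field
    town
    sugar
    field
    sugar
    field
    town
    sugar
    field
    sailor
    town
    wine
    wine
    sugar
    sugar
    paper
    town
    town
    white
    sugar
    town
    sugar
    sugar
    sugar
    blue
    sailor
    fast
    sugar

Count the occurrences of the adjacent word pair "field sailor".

2

Scanning the 55 overlapping bigram windows for "field sailor":
  position 21–22: field sailor
  position 37–38: field sailor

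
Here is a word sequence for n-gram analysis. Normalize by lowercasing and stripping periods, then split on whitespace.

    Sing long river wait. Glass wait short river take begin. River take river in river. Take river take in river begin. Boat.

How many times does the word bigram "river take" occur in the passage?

Scanning the 21 overlapping bigram windows for "river take":
  position 8–9: river take
  position 11–12: river take
  position 15–16: river take
  position 17–18: river take

4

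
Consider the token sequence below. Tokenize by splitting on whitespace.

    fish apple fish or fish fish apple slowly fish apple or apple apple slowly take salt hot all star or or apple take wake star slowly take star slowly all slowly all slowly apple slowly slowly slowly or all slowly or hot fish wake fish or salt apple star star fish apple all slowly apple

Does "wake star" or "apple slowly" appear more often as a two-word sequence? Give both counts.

"wake star": 1 occurrence
"apple slowly": 3 occurrences

"apple slowly" (3 vs 1)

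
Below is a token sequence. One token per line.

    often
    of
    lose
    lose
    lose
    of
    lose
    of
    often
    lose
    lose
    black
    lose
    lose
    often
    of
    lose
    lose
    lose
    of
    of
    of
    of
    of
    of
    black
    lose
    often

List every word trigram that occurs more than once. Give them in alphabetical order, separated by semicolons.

lose lose lose; lose lose of; of lose lose; of of of; often of lose

Trigram counts meeting the condition (more than once):
  lose lose lose: 2
  lose lose of: 2
  of lose lose: 2
  of of of: 4
  often of lose: 2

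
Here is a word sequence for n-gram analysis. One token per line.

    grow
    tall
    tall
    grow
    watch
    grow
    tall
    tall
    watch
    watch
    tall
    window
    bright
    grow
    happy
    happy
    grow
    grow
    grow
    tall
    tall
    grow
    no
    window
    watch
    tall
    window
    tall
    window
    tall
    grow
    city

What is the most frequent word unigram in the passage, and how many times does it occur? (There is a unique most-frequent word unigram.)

Unigram frequencies (highest first):
  tall: 10
  grow: 9
  watch: 4
  window: 4
  happy: 2
  bright: 1
  … (2 more, each ≤ 1)

"tall", 10 times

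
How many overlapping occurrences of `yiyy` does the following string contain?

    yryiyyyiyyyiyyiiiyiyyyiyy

Sliding a length-4 window over the 25 characters (22 positions):
  position 3–6: yiyy
  position 7–10: yiyy
  position 11–14: yiyy
  position 18–21: yiyy
  position 22–25: yiyy

5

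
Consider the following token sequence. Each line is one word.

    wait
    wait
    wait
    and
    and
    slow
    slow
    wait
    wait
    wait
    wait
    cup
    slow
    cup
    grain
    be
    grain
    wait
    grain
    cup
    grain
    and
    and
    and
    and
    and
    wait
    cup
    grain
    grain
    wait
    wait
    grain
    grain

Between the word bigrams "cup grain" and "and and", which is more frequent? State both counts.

"and and" (5 vs 3)

"cup grain": 3 occurrences
"and and": 5 occurrences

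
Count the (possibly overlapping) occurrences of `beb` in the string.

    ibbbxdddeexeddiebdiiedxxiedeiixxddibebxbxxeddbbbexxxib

1

Sliding a length-3 window over the 54 characters (52 positions):
  position 36–38: beb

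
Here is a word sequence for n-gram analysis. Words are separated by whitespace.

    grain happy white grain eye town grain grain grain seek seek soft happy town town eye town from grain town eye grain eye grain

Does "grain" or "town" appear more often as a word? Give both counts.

"grain": 8 occurrences
"town": 5 occurrences

"grain" (8 vs 5)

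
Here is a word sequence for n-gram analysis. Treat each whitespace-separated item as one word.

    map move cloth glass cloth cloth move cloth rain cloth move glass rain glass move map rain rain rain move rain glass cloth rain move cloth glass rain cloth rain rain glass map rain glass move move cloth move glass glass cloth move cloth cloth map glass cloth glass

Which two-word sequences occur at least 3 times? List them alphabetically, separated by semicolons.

cloth glass; cloth move; cloth rain; glass cloth; move cloth; rain glass; rain rain

Bigram counts meeting the condition (at least 3 times):
  cloth glass: 3
  cloth move: 4
  cloth rain: 3
  glass cloth: 4
  move cloth: 5
  rain glass: 4
  rain rain: 3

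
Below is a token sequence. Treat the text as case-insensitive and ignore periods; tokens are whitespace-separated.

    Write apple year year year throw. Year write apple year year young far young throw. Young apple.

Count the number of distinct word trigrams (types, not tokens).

13

17 tokens → 15 trigram windows in total.
Repeated trigrams (each contributes count−1 duplicates):
  apple year year: 2
  write apple year: 2
2 duplicate windows → 15 − 2 = 13 distinct.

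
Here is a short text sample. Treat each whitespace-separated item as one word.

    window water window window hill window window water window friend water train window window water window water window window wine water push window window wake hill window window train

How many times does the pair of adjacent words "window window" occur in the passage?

Scanning the 28 overlapping bigram windows for "window window":
  position 3–4: window window
  position 6–7: window window
  position 13–14: window window
  position 18–19: window window
  position 23–24: window window
  position 27–28: window window

6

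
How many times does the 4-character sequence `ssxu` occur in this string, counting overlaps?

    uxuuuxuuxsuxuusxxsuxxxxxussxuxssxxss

Sliding a length-4 window over the 36 characters (33 positions):
  position 26–29: ssxu

1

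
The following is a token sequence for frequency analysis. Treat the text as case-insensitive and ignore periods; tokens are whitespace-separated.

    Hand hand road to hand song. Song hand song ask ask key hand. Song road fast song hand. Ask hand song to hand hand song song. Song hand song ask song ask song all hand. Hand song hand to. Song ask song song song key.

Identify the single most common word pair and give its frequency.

Bigram frequencies (highest first):
  hand song: 7
  song song: 5
  song hand: 4
  song ask: 4
  hand hand: 3
  ask song: 3
  … (17 more, each ≤ 2)

"hand song", 7 times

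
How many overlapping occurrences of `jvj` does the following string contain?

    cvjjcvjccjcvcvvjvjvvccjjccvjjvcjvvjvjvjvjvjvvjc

Sliding a length-3 window over the 47 characters (45 positions):
  position 16–18: jvj
  position 35–37: jvj
  position 37–39: jvj
  position 39–41: jvj
  position 41–43: jvj

5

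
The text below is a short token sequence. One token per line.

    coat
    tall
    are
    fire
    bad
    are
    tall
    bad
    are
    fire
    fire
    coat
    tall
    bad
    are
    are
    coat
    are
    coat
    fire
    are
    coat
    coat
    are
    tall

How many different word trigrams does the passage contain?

25 tokens → 23 trigram windows in total.
Repeated trigrams (each contributes count−1 duplicates):
  tall bad are: 2
1 duplicate windows → 23 − 1 = 22 distinct.

22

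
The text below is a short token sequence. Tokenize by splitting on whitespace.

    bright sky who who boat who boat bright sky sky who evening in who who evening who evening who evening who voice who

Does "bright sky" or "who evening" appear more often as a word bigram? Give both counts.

"bright sky": 2 occurrences
"who evening": 4 occurrences

"who evening" (4 vs 2)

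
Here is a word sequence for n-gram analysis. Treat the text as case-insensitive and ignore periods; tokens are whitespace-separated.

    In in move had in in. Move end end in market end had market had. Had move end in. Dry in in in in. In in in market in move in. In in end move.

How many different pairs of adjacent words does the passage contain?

20

35 tokens → 34 bigram windows in total.
Repeated bigrams (each contributes count−1 duplicates):
  in in: 10
  in move: 3
  end in: 2
  in market: 2
  move end: 2
14 duplicate windows → 34 − 14 = 20 distinct.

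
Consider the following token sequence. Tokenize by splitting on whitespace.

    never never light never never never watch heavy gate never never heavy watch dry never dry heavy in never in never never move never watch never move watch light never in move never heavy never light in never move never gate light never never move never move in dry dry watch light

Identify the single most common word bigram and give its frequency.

"never never", 6 times

Bigram frequencies (highest first):
  never never: 6
  never move: 5
  move never: 4
  light never: 3
  in never: 3
  never light: 2
  … (24 more, each ≤ 2)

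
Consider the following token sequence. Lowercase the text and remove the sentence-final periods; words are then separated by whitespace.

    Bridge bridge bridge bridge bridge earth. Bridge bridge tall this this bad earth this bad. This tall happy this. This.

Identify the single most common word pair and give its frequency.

"bridge bridge", 5 times

Bigram frequencies (highest first):
  bridge bridge: 5
  this this: 2
  this bad: 2
  bridge earth: 1
  earth bridge: 1
  bridge tall: 1
  … (7 more, each ≤ 1)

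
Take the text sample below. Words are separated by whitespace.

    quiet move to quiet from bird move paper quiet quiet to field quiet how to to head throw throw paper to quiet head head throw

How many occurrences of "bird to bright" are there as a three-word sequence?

Scanning the 23 overlapping trigram windows for "bird to bright":
  (none found)

0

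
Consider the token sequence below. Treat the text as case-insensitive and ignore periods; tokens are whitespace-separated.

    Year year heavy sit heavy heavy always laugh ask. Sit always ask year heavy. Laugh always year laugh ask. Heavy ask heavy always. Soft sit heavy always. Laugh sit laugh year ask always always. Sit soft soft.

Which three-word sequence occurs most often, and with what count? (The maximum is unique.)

Trigram frequencies (highest first):
  heavy always laugh: 2
  year year heavy: 1
  year heavy sit: 1
  heavy sit heavy: 1
  sit heavy heavy: 1
  heavy heavy always: 1
  … (28 more, each ≤ 1)

"heavy always laugh", 2 times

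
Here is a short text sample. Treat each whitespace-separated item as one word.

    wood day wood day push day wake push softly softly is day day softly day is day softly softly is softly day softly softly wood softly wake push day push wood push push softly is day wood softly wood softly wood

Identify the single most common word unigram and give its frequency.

Unigram frequencies (highest first):
  softly: 12
  day: 10
  wood: 7
  push: 6
  is: 4
  wake: 2

"softly", 12 times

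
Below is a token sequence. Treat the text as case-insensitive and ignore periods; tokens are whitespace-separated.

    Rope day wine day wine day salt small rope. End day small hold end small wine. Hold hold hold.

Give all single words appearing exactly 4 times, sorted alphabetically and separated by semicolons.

Unigram counts meeting the condition (exactly 4 times):
  day: 4
  hold: 4

day; hold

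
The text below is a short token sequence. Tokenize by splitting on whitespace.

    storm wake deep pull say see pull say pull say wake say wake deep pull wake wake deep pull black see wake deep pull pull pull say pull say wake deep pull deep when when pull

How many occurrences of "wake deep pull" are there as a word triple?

Scanning the 34 overlapping trigram windows for "wake deep pull":
  position 2–4: wake deep pull
  position 13–15: wake deep pull
  position 17–19: wake deep pull
  position 22–24: wake deep pull
  position 30–32: wake deep pull

5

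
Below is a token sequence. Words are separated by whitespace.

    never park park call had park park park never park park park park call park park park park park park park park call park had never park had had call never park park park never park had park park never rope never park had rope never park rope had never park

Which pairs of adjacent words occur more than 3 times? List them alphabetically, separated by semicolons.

never park; park had; park park

Bigram counts meeting the condition (more than 3 times):
  never park: 8
  park had: 4
  park park: 16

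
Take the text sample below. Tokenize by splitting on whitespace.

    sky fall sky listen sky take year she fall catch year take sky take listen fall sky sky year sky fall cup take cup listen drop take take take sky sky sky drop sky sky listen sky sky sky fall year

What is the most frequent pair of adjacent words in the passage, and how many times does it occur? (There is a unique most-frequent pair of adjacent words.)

Bigram frequencies (highest first):
  sky sky: 6
  sky fall: 3
  fall sky: 2
  sky listen: 2
  listen sky: 2
  sky take: 2
  … (21 more, each ≤ 2)

"sky sky", 6 times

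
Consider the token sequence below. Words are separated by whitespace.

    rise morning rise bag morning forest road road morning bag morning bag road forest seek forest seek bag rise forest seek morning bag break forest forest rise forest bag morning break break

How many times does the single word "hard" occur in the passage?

0

Scanning the 32 tokens for "hard":
  (none found)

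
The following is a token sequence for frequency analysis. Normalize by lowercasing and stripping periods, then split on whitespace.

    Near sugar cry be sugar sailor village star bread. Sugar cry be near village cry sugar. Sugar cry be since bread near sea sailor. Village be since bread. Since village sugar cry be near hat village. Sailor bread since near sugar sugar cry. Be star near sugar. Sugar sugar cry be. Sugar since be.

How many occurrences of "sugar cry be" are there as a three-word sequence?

6

Scanning the 52 overlapping trigram windows for "sugar cry be":
  position 2–4: sugar cry be
  position 10–12: sugar cry be
  position 17–19: sugar cry be
  position 31–33: sugar cry be
  position 42–44: sugar cry be
  position 49–51: sugar cry be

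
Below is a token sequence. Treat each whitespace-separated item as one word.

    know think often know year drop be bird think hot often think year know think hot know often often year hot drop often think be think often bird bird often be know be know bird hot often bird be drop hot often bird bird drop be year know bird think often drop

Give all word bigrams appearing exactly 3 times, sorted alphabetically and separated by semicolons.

Bigram counts meeting the condition (exactly 3 times):
  hot often: 3
  often bird: 3
  think often: 3

hot often; often bird; think often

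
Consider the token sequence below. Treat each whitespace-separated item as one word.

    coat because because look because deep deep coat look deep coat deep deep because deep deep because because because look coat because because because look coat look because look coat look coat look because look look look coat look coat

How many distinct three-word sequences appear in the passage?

24

40 tokens → 38 trigram windows in total.
Repeated trigrams (each contributes count−1 duplicates):
  look coat look: 4
  because because look: 3
  because look coat: 3
  because because because: 2
  because deep deep: 2
  coat because because: 2
  coat look because: 2
  coat look coat: 2
  … (2 more repeated)
14 duplicate windows → 38 − 14 = 24 distinct.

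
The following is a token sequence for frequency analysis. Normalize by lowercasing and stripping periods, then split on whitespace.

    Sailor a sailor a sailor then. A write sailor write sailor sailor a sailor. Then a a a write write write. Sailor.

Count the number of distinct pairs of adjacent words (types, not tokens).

10

22 tokens → 21 bigram windows in total.
Repeated bigrams (each contributes count−1 duplicates):
  a sailor: 3
  sailor a: 3
  write sailor: 3
  a a: 2
  a write: 2
  sailor then: 2
  then a: 2
  write write: 2
11 duplicate windows → 21 − 11 = 10 distinct.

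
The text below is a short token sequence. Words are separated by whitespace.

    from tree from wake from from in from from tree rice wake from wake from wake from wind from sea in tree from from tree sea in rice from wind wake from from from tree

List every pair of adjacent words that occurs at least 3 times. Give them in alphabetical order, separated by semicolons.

Bigram counts meeting the condition (at least 3 times):
  from from: 5
  from tree: 4
  from wake: 3
  wake from: 5

from from; from tree; from wake; wake from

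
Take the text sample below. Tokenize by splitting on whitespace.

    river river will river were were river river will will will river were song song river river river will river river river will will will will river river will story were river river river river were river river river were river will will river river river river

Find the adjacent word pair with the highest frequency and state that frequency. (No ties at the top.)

Bigram frequencies (highest first):
  river river: 15
  river will: 6
  will will: 6
  will river: 5
  river were: 4
  were river: 4
  … (6 more, each ≤ 1)

"river river", 15 times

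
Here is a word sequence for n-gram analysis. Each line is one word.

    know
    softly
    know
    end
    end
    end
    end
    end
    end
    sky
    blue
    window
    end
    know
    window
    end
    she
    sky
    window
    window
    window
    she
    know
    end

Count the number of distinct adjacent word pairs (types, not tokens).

24 tokens → 23 bigram windows in total.
Repeated bigrams (each contributes count−1 duplicates):
  end end: 5
  know end: 2
  window end: 2
  window window: 2
7 duplicate windows → 23 − 7 = 16 distinct.

16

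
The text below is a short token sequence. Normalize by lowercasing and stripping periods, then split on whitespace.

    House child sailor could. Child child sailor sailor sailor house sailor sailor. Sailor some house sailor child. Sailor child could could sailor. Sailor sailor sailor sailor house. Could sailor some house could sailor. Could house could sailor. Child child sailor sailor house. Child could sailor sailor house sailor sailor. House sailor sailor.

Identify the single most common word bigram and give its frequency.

"sailor sailor", 12 times

Bigram frequencies (highest first):
  sailor sailor: 12
  sailor house: 5
  could sailor: 5
  child sailor: 4
  house sailor: 4
  sailor child: 3
  … (10 more, each ≤ 3)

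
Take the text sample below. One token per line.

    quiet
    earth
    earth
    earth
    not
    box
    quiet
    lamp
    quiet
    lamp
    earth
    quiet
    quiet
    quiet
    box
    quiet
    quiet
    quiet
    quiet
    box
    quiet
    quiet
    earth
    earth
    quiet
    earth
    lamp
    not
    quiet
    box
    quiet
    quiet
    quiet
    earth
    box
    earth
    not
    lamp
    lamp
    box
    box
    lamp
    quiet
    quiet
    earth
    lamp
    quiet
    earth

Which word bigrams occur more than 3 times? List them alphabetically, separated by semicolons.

box quiet; quiet earth; quiet quiet

Bigram counts meeting the condition (more than 3 times):
  box quiet: 4
  quiet earth: 6
  quiet quiet: 9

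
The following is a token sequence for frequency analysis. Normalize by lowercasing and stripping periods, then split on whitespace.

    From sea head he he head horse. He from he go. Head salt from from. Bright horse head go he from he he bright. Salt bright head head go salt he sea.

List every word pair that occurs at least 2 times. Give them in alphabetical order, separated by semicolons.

from he; he from; he he; head go

Bigram counts meeting the condition (at least 2 times):
  from he: 2
  he from: 2
  he he: 2
  head go: 2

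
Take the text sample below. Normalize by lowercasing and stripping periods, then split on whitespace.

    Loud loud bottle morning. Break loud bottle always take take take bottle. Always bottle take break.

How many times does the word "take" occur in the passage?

Scanning the 16 tokens for "take":
  position 9: take
  position 10: take
  position 11: take
  position 15: take

4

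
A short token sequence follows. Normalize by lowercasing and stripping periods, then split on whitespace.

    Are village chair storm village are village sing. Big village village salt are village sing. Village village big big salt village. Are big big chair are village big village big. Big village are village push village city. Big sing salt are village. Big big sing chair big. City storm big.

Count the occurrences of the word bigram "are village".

Scanning the 49 overlapping bigram windows for "are village":
  position 1–2: are village
  position 6–7: are village
  position 13–14: are village
  position 26–27: are village
  position 33–34: are village
  position 41–42: are village

6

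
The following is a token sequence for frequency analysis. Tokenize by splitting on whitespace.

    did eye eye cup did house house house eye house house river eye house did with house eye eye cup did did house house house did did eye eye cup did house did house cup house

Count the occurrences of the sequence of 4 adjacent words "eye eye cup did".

3

Scanning the 33 overlapping 4-gram windows for "eye eye cup did":
  position 2–5: eye eye cup did
  position 18–21: eye eye cup did
  position 28–31: eye eye cup did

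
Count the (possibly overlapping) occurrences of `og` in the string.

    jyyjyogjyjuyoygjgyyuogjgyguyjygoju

Sliding a length-2 window over the 34 characters (33 positions):
  position 6–7: og
  position 21–22: og

2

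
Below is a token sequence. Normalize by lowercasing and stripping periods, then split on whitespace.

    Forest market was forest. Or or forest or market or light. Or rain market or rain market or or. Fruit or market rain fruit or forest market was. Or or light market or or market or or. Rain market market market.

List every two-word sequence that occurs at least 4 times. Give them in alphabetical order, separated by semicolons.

Bigram counts meeting the condition (at least 4 times):
  market or: 5
  or or: 5

market or; or or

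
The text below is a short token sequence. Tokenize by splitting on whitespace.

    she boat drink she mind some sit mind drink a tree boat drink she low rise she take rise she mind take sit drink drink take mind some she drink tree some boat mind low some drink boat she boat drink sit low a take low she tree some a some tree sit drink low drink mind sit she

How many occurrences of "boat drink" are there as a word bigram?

3

Scanning the 58 overlapping bigram windows for "boat drink":
  position 2–3: boat drink
  position 12–13: boat drink
  position 40–41: boat drink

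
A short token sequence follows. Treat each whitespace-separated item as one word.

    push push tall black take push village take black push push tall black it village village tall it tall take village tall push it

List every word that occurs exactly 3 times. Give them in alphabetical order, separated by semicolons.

Unigram counts meeting the condition (exactly 3 times):
  black: 3
  it: 3
  take: 3

black; it; take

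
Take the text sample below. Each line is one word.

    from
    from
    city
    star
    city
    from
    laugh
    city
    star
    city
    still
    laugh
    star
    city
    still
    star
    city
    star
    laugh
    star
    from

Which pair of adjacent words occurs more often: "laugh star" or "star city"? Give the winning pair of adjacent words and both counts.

"star city" (4 vs 2)

"laugh star": 2 occurrences
"star city": 4 occurrences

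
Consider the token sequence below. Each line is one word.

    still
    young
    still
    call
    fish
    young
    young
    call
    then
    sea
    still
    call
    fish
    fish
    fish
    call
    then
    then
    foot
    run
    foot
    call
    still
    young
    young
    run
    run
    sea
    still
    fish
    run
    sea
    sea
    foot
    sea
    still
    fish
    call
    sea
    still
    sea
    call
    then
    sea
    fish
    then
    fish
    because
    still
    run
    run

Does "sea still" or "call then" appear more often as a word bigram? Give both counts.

"sea still": 4 occurrences
"call then": 3 occurrences

"sea still" (4 vs 3)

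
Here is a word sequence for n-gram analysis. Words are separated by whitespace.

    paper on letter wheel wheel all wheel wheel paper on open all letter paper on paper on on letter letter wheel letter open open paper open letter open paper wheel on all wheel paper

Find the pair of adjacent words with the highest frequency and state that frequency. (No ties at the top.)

"paper on", 4 times

Bigram frequencies (highest first):
  paper on: 4
  on letter: 2
  letter wheel: 2
  wheel wheel: 2
  all wheel: 2
  wheel paper: 2
  … (17 more, each ≤ 2)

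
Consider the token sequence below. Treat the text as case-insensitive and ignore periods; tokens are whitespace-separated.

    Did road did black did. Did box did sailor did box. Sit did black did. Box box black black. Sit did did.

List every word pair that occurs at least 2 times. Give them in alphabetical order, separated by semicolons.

Bigram counts meeting the condition (at least 2 times):
  black did: 2
  did black: 2
  did box: 3
  did did: 2
  sit did: 2

black did; did black; did box; did did; sit did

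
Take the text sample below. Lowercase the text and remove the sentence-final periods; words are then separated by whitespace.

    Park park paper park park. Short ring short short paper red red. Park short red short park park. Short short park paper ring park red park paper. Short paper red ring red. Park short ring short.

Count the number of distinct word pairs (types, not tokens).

20

36 tokens → 35 bigram windows in total.
Repeated bigrams (each contributes count−1 duplicates):
  park short: 4
  park paper: 3
  park park: 3
  red park: 3
  paper red: 2
  ring short: 2
  short paper: 2
  short park: 2
  … (2 more repeated)
15 duplicate windows → 35 − 15 = 20 distinct.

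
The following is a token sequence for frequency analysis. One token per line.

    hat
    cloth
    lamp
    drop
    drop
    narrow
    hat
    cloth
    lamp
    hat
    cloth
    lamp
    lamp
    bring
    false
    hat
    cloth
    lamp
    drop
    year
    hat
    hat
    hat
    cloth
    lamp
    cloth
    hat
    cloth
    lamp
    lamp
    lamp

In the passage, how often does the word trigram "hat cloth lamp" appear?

6

Scanning the 29 overlapping trigram windows for "hat cloth lamp":
  position 1–3: hat cloth lamp
  position 7–9: hat cloth lamp
  position 10–12: hat cloth lamp
  position 16–18: hat cloth lamp
  position 23–25: hat cloth lamp
  position 27–29: hat cloth lamp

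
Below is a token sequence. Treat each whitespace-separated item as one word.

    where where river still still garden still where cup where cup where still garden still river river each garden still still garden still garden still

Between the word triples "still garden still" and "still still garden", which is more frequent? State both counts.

"still garden still": 4 occurrences
"still still garden": 2 occurrences

"still garden still" (4 vs 2)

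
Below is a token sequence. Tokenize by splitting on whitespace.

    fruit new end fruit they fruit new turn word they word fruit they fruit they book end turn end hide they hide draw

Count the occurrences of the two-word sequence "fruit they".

Scanning the 22 overlapping bigram windows for "fruit they":
  position 4–5: fruit they
  position 12–13: fruit they
  position 14–15: fruit they

3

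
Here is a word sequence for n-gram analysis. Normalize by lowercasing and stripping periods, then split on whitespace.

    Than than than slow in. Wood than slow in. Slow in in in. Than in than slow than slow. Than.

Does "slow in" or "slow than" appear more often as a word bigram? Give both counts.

"slow in": 3 occurrences
"slow than": 2 occurrences

"slow in" (3 vs 2)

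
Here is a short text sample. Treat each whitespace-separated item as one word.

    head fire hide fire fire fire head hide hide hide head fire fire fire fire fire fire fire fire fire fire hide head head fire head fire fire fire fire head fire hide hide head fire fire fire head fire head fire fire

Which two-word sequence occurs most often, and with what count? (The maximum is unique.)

Bigram frequencies (highest first):
  fire fire: 17
  head fire: 8
  fire head: 5
  fire hide: 3
  hide hide: 3
  hide head: 3
  … (3 more, each ≤ 1)

"fire fire", 17 times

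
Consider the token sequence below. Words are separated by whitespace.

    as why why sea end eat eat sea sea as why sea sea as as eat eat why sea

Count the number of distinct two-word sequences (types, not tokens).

19 tokens → 18 bigram windows in total.
Repeated bigrams (each contributes count−1 duplicates):
  why sea: 3
  as why: 2
  eat eat: 2
  sea as: 2
  sea sea: 2
6 duplicate windows → 18 − 6 = 12 distinct.

12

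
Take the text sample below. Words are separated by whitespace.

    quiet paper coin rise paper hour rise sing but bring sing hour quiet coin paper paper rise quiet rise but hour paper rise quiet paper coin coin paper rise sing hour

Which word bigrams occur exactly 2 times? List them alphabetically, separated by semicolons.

Bigram counts meeting the condition (exactly 2 times):
  coin paper: 2
  paper coin: 2
  quiet paper: 2
  rise quiet: 2
  rise sing: 2
  sing hour: 2

coin paper; paper coin; quiet paper; rise quiet; rise sing; sing hour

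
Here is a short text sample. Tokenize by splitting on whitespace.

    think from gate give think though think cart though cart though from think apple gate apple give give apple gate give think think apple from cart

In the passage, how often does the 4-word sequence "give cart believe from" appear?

0

Scanning the 23 overlapping 4-gram windows for "give cart believe from":
  (none found)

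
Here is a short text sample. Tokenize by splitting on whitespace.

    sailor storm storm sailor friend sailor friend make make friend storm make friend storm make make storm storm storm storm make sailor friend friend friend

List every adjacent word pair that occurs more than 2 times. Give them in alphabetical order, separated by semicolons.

sailor friend; storm make; storm storm

Bigram counts meeting the condition (more than 2 times):
  sailor friend: 3
  storm make: 3
  storm storm: 4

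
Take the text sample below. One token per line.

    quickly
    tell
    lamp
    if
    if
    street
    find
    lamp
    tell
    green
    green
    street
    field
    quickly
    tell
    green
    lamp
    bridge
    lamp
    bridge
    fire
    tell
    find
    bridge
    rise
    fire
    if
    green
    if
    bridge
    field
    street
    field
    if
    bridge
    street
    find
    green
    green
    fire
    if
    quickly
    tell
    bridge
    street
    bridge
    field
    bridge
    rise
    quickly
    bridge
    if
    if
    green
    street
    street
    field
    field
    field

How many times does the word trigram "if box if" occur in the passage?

Scanning the 57 overlapping trigram windows for "if box if":
  (none found)

0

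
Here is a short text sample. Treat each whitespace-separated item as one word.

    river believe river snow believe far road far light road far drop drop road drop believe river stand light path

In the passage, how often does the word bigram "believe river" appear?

Scanning the 19 overlapping bigram windows for "believe river":
  position 2–3: believe river
  position 16–17: believe river

2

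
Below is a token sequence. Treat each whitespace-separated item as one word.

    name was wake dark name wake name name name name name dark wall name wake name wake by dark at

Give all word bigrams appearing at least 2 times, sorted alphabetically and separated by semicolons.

name name; name wake; wake name

Bigram counts meeting the condition (at least 2 times):
  name name: 4
  name wake: 3
  wake name: 2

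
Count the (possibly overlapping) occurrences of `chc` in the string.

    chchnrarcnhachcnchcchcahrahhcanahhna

4

Sliding a length-3 window over the 36 characters (34 positions):
  position 1–3: chc
  position 13–15: chc
  position 17–19: chc
  position 20–22: chc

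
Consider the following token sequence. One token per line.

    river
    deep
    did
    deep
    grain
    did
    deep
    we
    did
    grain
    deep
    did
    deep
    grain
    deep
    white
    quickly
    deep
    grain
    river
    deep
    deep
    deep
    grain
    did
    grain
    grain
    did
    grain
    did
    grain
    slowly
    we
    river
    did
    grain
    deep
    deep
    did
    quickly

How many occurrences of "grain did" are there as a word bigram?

Scanning the 39 overlapping bigram windows for "grain did":
  position 5–6: grain did
  position 24–25: grain did
  position 27–28: grain did
  position 29–30: grain did

4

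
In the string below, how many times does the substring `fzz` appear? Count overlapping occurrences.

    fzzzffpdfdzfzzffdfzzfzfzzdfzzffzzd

Sliding a length-3 window over the 34 characters (32 positions):
  position 1–3: fzz
  position 12–14: fzz
  position 18–20: fzz
  position 23–25: fzz
  position 27–29: fzz
  position 31–33: fzz

6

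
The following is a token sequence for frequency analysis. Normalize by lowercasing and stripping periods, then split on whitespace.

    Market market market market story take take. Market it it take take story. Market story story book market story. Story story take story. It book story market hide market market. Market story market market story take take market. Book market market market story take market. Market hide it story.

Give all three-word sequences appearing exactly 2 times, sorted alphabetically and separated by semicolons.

Trigram counts meeting the condition (exactly 2 times):
  market story story: 2
  story take take: 2
  take take market: 2

market story story; story take take; take take market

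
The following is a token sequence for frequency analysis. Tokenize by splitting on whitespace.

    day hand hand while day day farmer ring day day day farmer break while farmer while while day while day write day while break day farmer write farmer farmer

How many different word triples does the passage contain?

26

29 tokens → 27 trigram windows in total.
Repeated trigrams (each contributes count−1 duplicates):
  day day farmer: 2
1 duplicate windows → 27 − 1 = 26 distinct.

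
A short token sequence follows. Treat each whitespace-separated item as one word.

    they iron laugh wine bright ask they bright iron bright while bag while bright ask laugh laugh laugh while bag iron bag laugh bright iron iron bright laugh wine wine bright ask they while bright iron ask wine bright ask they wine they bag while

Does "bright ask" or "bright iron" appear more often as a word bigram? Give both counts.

"bright ask": 4 occurrences
"bright iron": 3 occurrences

"bright ask" (4 vs 3)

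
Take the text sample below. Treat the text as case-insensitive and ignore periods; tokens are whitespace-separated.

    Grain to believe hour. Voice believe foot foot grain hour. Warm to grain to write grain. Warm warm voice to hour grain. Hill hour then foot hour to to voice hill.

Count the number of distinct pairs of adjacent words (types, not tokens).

29

31 tokens → 30 bigram windows in total.
Repeated bigrams (each contributes count−1 duplicates):
  grain to: 2
1 duplicate windows → 30 − 1 = 29 distinct.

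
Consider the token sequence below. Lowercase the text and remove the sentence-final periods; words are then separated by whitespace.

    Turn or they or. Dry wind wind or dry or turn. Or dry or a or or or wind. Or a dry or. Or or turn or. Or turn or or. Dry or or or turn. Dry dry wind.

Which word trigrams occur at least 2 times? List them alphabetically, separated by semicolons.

dry or or; or dry or; or or or; or or turn; or turn or; turn or or

Trigram counts meeting the condition (at least 2 times):
  dry or or: 2
  or dry or: 3
  or or or: 3
  or or turn: 3
  or turn or: 3
  turn or or: 2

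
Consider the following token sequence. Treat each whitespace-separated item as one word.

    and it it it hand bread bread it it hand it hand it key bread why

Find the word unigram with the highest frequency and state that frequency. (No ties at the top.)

"it", 7 times

Unigram frequencies (highest first):
  it: 7
  hand: 3
  bread: 3
  and: 1
  key: 1
  why: 1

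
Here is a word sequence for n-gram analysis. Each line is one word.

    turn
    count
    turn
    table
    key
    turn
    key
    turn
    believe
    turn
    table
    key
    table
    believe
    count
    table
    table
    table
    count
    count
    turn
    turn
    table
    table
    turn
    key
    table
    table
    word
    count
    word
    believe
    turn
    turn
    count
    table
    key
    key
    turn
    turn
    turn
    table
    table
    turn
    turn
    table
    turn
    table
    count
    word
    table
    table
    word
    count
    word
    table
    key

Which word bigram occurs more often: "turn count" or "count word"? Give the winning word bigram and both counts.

"count word" (3 vs 2)

"turn count": 2 occurrences
"count word": 3 occurrences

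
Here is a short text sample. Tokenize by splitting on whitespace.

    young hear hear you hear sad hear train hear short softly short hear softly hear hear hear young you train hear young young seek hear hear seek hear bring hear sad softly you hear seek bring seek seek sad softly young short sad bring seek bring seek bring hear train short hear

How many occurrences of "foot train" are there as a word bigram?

0

Scanning the 51 overlapping bigram windows for "foot train":
  (none found)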